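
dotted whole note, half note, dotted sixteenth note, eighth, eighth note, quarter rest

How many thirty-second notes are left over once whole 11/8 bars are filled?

39

One bar of 11/8 = 44 thirty-second notes.
Each duration in thirty-second notes: dotted whole note = 48; half note = 16; dotted sixteenth note = 3; eighth = 4; eighth note = 4; quarter rest = 8.
Total: 48 + 16 + 3 + 4 + 4 + 8 = 83.
83 ÷ 44 = 1 complete bar with 39 thirty-second notes remaining.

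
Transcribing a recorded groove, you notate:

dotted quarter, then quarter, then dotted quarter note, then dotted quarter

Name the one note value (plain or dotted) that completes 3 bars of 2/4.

3 bars of 2/4 = 12 eighth notes.
Working in eighth notes: dotted quarter = 3; quarter = 2; dotted quarter note = 3; dotted quarter = 3.
Adding: 3 + 2 + 3 + 3 = 11.
Remaining: 12 − 11 = 1 eighth note, which is a eighth note.

eighth note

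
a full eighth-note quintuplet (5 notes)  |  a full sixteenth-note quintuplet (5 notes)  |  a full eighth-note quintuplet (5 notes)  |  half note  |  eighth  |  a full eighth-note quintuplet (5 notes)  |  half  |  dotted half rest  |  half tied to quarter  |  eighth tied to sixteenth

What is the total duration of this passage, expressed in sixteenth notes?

73

In sixteenth notes: a full eighth-note quintuplet (5 notes) (five quintuplet eighths span one half) = 8; a full sixteenth-note quintuplet (5 notes) (five quintuplet sixteenths span one quarter) = 4; a full eighth-note quintuplet (5 notes) (five quintuplet eighths span one half) = 8; half note = 8; eighth = 2; a full eighth-note quintuplet (5 notes) (five quintuplet eighths span one half) = 8; half = 8; dotted half rest = 12; half tied to quarter (half + quarter) = 12; eighth tied to sixteenth (eighth + sixteenth) = 3.
Total: 8 + 4 + 8 + 8 + 2 + 8 + 8 + 12 + 12 + 3 = 73 sixteenth notes.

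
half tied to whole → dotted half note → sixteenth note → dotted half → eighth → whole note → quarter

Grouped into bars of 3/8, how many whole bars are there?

11

One bar of 3/8 = 6 sixteenth notes.
Express everything in sixteenth notes: half tied to whole (half + whole) = 24; dotted half note = 12; sixteenth note = 1; dotted half = 12; eighth = 2; whole note = 16; quarter = 4.
Sum: 24 + 12 + 1 + 12 + 2 + 16 + 4 = 71.
71 ÷ 6 = 11 complete bars with 5 left over.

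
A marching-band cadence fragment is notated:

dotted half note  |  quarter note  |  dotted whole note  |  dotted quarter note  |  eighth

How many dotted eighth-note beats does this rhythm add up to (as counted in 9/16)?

One dotted eighth-note beat = 3 sixteenth notes.
Convert each value to sixteenth notes: dotted half note = 12; quarter note = 4; dotted whole note = 24; dotted quarter note = 6; eighth = 2.
Altogether 12 + 4 + 24 + 6 + 2 = 48.
48 ÷ 3 = 16 beats.

16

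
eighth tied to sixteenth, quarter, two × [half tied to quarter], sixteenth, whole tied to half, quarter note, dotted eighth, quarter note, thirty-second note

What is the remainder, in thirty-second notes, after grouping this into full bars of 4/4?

7

One bar of 4/4 = 32 thirty-second notes.
Working in thirty-second notes: eighth tied to sixteenth (eighth + sixteenth) = 6; quarter = 8; half tied to quarter (half + quarter) = 24; half tied to quarter (half + quarter) = 24; sixteenth = 2; whole tied to half (whole + half) = 48; quarter note = 8; dotted eighth = 6; quarter note = 8; thirty-second note = 1.
Total: 6 + 8 + 24 + 24 + 2 + 48 + 8 + 6 + 8 + 1 = 135.
135 ÷ 32 = 4 complete bars with 7 thirty-second notes remaining.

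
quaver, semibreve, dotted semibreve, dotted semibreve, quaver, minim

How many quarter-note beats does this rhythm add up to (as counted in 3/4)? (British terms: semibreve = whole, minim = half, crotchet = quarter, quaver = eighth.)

One quarter-note beat = 2 eighth notes.
Working in eighth notes: quaver = 1; semibreve = 8; dotted semibreve = 12; dotted semibreve = 12; quaver = 1; minim = 4.
Sum: 1 + 8 + 12 + 12 + 1 + 4 = 38.
38 ÷ 2 = 19 beats.

19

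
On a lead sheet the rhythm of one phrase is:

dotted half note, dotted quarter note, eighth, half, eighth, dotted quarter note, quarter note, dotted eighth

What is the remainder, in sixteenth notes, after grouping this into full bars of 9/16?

7

One bar of 9/16 = 9 sixteenth notes.
Convert each value to sixteenth notes: dotted half note = 12; dotted quarter note = 6; eighth = 2; half = 8; eighth = 2; dotted quarter note = 6; quarter note = 4; dotted eighth = 3.
Adding: 12 + 6 + 2 + 8 + 2 + 6 + 4 + 3 = 43.
43 ÷ 9 = 4 complete bars with 7 sixteenth notes remaining.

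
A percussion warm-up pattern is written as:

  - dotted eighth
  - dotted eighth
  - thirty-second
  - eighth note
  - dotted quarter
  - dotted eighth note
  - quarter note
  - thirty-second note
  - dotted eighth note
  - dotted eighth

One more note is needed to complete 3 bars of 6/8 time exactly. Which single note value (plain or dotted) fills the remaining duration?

half note

3 bars of 6/8 = 72 thirty-second notes.
In thirty-second notes: dotted eighth = 6; dotted eighth = 6; thirty-second = 1; eighth note = 4; dotted quarter = 12; dotted eighth note = 6; quarter note = 8; thirty-second note = 1; dotted eighth note = 6; dotted eighth = 6.
Adding: 6 + 6 + 1 + 4 + 12 + 6 + 8 + 1 + 6 + 6 = 56.
Remaining: 72 − 56 = 16 thirty-second notes, which is a half note.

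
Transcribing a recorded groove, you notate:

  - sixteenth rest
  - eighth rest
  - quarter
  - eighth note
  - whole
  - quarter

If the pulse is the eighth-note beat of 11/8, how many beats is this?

One eighth-note beat = 2 sixteenth notes.
Express everything in sixteenth notes: sixteenth rest = 1; eighth rest = 2; quarter = 4; eighth note = 2; whole = 16; quarter = 4.
Sum: 1 + 2 + 4 + 2 + 16 + 4 = 29.
29 ÷ 2 = 14.5 beats.

14.5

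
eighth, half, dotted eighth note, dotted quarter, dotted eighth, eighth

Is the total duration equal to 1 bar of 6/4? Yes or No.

One bar of 6/4 = 24 sixteenth notes.
Express everything in sixteenth notes: eighth = 2; half = 8; dotted eighth note = 3; dotted quarter = 6; dotted eighth = 3; eighth = 2.
Adding: 2 + 8 + 3 + 6 + 3 + 2 = 24.
24 equals 24, so the answer is Yes.

Yes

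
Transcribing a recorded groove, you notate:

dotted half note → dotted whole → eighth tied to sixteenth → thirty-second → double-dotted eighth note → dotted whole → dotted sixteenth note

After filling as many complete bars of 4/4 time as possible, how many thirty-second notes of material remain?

9

One bar of 4/4 = 32 thirty-second notes.
Convert each value to thirty-second notes: dotted half note = 24; dotted whole = 48; eighth tied to sixteenth (eighth + sixteenth) = 6; thirty-second = 1; double-dotted eighth note = 7; dotted whole = 48; dotted sixteenth note = 3.
Adding: 24 + 48 + 6 + 1 + 7 + 48 + 3 = 137.
137 ÷ 32 = 4 complete bars with 9 thirty-second notes remaining.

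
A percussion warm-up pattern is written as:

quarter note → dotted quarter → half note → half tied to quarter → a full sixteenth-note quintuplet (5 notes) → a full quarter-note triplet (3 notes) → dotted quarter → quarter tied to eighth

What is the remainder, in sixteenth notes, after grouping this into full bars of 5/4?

One bar of 5/4 = 10 eighth notes.
Each duration in eighth notes: quarter note = 2; dotted quarter = 3; half note = 4; half tied to quarter (half + quarter) = 6; a full sixteenth-note quintuplet (5 notes) (five quintuplet sixteenths span one quarter) = 2; a full quarter-note triplet (3 notes) (three triplet quarters span one half) = 4; dotted quarter = 3; quarter tied to eighth (quarter + eighth) = 3.
Sum: 2 + 3 + 4 + 6 + 2 + 4 + 3 + 3 = 27.
27 ÷ 10 = 2 complete bars with 7 eighth notes remaining = 14 sixteenth notes.

14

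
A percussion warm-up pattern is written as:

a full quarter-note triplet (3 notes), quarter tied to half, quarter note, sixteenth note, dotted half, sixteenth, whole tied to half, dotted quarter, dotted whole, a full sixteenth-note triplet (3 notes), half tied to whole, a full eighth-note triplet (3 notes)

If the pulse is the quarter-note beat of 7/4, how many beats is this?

30.5

One quarter-note beat = 4 sixteenth notes.
In sixteenth notes: a full quarter-note triplet (3 notes) (three triplet quarters span one half) = 8; quarter tied to half (quarter + half) = 12; quarter note = 4; sixteenth note = 1; dotted half = 12; sixteenth = 1; whole tied to half (whole + half) = 24; dotted quarter = 6; dotted whole = 24; a full sixteenth-note triplet (3 notes) (three triplet sixteenths span one eighth) = 2; half tied to whole (half + whole) = 24; a full eighth-note triplet (3 notes) (three triplet eighths span one quarter) = 4.
Sum: 8 + 12 + 4 + 1 + 12 + 1 + 24 + 6 + 24 + 2 + 24 + 4 = 122.
122 ÷ 4 = 30.5 beats.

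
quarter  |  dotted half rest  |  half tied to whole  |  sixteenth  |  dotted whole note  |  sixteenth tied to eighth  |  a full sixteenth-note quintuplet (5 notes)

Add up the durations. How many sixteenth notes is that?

72

In sixteenth notes: quarter = 4; dotted half rest = 12; half tied to whole (half + whole) = 24; sixteenth = 1; dotted whole note = 24; sixteenth tied to eighth (sixteenth + eighth) = 3; a full sixteenth-note quintuplet (5 notes) (five quintuplet sixteenths span one quarter) = 4.
Total: 4 + 12 + 24 + 1 + 24 + 3 + 4 = 72 sixteenth notes.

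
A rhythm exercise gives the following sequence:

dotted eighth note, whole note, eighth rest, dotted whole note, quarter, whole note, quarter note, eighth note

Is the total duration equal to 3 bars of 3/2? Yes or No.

No

One bar of 3/2 = 24 sixteenth notes, so 3 bars = 72.
Each duration in sixteenth notes: dotted eighth note = 3; whole note = 16; eighth rest = 2; dotted whole note = 24; quarter = 4; whole note = 16; quarter note = 4; eighth note = 2.
Adding: 3 + 16 + 2 + 24 + 4 + 16 + 4 + 2 = 71.
71 falls short of 72, so the answer is No.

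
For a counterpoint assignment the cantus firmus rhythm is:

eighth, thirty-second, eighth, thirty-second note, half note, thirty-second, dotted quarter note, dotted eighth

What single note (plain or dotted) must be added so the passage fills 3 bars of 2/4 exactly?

3 bars of 2/4 = 48 thirty-second notes.
Working in thirty-second notes: eighth = 4; thirty-second = 1; eighth = 4; thirty-second note = 1; half note = 16; thirty-second = 1; dotted quarter note = 12; dotted eighth = 6.
Sum: 4 + 1 + 4 + 1 + 16 + 1 + 12 + 6 = 45.
Remaining: 48 − 45 = 3 thirty-second notes, which is a dotted sixteenth note.

dotted sixteenth note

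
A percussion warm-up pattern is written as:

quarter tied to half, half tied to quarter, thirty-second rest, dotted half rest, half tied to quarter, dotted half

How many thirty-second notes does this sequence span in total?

121

Each duration in thirty-second notes: quarter tied to half (quarter + half) = 24; half tied to quarter (half + quarter) = 24; thirty-second rest = 1; dotted half rest = 24; half tied to quarter (half + quarter) = 24; dotted half = 24.
Sum: 24 + 24 + 1 + 24 + 24 + 24 = 121 thirty-second notes.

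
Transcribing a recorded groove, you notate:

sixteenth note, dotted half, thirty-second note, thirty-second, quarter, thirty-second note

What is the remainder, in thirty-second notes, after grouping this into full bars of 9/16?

One bar of 9/16 = 18 thirty-second notes.
Each duration in thirty-second notes: sixteenth note = 2; dotted half = 24; thirty-second note = 1; thirty-second = 1; quarter = 8; thirty-second note = 1.
Sum: 2 + 24 + 1 + 1 + 8 + 1 = 37.
37 ÷ 18 = 2 complete bars with 1 thirty-second note remaining.

1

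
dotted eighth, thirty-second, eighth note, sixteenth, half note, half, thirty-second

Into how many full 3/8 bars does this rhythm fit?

One bar of 3/8 = 12 thirty-second notes.
In thirty-second notes: dotted eighth = 6; thirty-second = 1; eighth note = 4; sixteenth = 2; half note = 16; half = 16; thirty-second = 1.
Altogether 6 + 1 + 4 + 2 + 16 + 16 + 1 = 46.
46 ÷ 12 = 3 complete bars with 10 left over.

3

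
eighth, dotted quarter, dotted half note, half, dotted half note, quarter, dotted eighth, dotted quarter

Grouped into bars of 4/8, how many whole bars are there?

6

One bar of 4/8 = 8 sixteenth notes.
Working in sixteenth notes: eighth = 2; dotted quarter = 6; dotted half note = 12; half = 8; dotted half note = 12; quarter = 4; dotted eighth = 3; dotted quarter = 6.
Altogether 2 + 6 + 12 + 8 + 12 + 4 + 3 + 6 = 53.
53 ÷ 8 = 6 complete bars with 5 left over.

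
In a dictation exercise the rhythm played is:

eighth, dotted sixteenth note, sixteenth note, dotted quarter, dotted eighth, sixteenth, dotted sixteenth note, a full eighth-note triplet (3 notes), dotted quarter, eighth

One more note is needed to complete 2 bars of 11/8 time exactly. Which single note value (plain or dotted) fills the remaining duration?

whole note

2 bars of 11/8 = 88 thirty-second notes.
Working in thirty-second notes: eighth = 4; dotted sixteenth note = 3; sixteenth note = 2; dotted quarter = 12; dotted eighth = 6; sixteenth = 2; dotted sixteenth note = 3; a full eighth-note triplet (3 notes) (three triplet eighths span one quarter) = 8; dotted quarter = 12; eighth = 4.
Adding: 4 + 3 + 2 + 12 + 6 + 2 + 3 + 8 + 12 + 4 = 56.
Remaining: 88 − 56 = 32 thirty-second notes, which is a whole note.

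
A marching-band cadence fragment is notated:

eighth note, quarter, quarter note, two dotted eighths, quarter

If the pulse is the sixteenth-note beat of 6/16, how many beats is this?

One sixteenth-note beat = 2 thirty-second notes.
In thirty-second notes: eighth note = 4; quarter = 8; quarter note = 8; dotted eighth = 6; dotted eighth = 6; quarter = 8.
Adding: 4 + 8 + 8 + 6 + 6 + 8 = 40.
40 ÷ 2 = 20 beats.

20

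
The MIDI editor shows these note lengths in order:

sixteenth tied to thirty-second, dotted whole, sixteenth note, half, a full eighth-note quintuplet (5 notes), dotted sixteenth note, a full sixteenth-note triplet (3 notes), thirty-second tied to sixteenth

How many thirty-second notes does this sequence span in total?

95

In thirty-second notes: sixteenth tied to thirty-second (sixteenth + thirty-second) = 3; dotted whole = 48; sixteenth note = 2; half = 16; a full eighth-note quintuplet (5 notes) (five quintuplet eighths span one half) = 16; dotted sixteenth note = 3; a full sixteenth-note triplet (3 notes) (three triplet sixteenths span one eighth) = 4; thirty-second tied to sixteenth (thirty-second + sixteenth) = 3.
Adding: 3 + 48 + 2 + 16 + 16 + 3 + 4 + 3 = 95 thirty-second notes.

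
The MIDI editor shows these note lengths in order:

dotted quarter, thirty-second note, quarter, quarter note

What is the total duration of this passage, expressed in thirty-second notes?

29

Working in thirty-second notes: dotted quarter = 12; thirty-second note = 1; quarter = 8; quarter note = 8.
Altogether 12 + 1 + 8 + 8 = 29 thirty-second notes.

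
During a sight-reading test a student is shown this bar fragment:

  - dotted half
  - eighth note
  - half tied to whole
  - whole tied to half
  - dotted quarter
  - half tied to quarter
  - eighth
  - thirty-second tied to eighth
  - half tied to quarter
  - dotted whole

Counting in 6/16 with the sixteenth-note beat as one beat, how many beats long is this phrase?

120.5

One sixteenth-note beat = 2 thirty-second notes.
In thirty-second notes: dotted half = 24; eighth note = 4; half tied to whole (half + whole) = 48; whole tied to half (whole + half) = 48; dotted quarter = 12; half tied to quarter (half + quarter) = 24; eighth = 4; thirty-second tied to eighth (thirty-second + eighth) = 5; half tied to quarter (half + quarter) = 24; dotted whole = 48.
Sum: 24 + 4 + 48 + 48 + 12 + 24 + 4 + 5 + 24 + 48 = 241.
241 ÷ 2 = 120.5 beats.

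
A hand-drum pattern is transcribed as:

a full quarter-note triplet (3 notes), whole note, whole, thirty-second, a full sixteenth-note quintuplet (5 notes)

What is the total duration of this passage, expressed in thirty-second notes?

Express everything in thirty-second notes: a full quarter-note triplet (3 notes) (three triplet quarters span one half) = 16; whole note = 32; whole = 32; thirty-second = 1; a full sixteenth-note quintuplet (5 notes) (five quintuplet sixteenths span one quarter) = 8.
Total: 16 + 32 + 32 + 1 + 8 = 89 thirty-second notes.

89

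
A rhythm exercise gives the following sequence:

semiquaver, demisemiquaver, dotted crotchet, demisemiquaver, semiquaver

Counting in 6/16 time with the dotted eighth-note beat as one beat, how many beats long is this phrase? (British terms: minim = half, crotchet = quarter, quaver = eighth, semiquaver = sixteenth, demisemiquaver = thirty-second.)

3

One dotted eighth-note beat = 6 thirty-second notes.
In thirty-second notes: semiquaver = 2; demisemiquaver = 1; dotted crotchet = 12; demisemiquaver = 1; semiquaver = 2.
Sum: 2 + 1 + 12 + 1 + 2 = 18.
18 ÷ 6 = 3 beats.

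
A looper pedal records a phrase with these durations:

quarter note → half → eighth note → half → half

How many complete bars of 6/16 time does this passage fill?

5

One bar of 6/16 = 3 eighth notes.
Working in eighth notes: quarter note = 2; half = 4; eighth note = 1; half = 4; half = 4.
Total: 2 + 4 + 1 + 4 + 4 = 15.
15 ÷ 3 = 5 complete bars with 0 left over.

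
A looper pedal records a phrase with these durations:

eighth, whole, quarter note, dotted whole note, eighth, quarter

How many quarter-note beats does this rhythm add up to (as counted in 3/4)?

One quarter-note beat = 2 eighth notes.
In eighth notes: eighth = 1; whole = 8; quarter note = 2; dotted whole note = 12; eighth = 1; quarter = 2.
Adding: 1 + 8 + 2 + 12 + 1 + 2 = 26.
26 ÷ 2 = 13 beats.

13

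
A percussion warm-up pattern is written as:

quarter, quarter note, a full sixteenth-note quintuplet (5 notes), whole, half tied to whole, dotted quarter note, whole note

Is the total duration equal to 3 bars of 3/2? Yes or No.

One bar of 3/2 = 12 eighth notes, so 3 bars = 36.
Each duration in eighth notes: quarter = 2; quarter note = 2; a full sixteenth-note quintuplet (5 notes) (five quintuplet sixteenths span one quarter) = 2; whole = 8; half tied to whole (half + whole) = 12; dotted quarter note = 3; whole note = 8.
Total: 2 + 2 + 2 + 8 + 12 + 3 + 8 = 37.
37 exceeds 36, so the answer is No.

No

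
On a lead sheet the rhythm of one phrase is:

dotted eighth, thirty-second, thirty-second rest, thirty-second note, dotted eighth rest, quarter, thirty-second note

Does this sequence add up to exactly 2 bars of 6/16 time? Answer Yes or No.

Yes

One bar of 6/16 = 12 thirty-second notes, so 2 bars = 24.
In thirty-second notes: dotted eighth = 6; thirty-second = 1; thirty-second rest = 1; thirty-second note = 1; dotted eighth rest = 6; quarter = 8; thirty-second note = 1.
Adding: 6 + 1 + 1 + 1 + 6 + 8 + 1 = 24.
24 equals 24, so the answer is Yes.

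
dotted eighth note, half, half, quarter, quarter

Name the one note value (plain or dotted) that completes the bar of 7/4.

The bar of 7/4 = 28 sixteenth notes.
Express everything in sixteenth notes: dotted eighth note = 3; half = 8; half = 8; quarter = 4; quarter = 4.
Sum: 3 + 8 + 8 + 4 + 4 = 27.
Remaining: 28 − 27 = 1 sixteenth note, which is a sixteenth note.

sixteenth note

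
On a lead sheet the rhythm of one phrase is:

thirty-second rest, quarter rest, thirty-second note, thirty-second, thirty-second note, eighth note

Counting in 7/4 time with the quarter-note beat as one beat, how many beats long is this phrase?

2

One quarter-note beat = 8 thirty-second notes.
Convert each value to thirty-second notes: thirty-second rest = 1; quarter rest = 8; thirty-second note = 1; thirty-second = 1; thirty-second note = 1; eighth note = 4.
Adding: 1 + 8 + 1 + 1 + 1 + 4 = 16.
16 ÷ 8 = 2 beats.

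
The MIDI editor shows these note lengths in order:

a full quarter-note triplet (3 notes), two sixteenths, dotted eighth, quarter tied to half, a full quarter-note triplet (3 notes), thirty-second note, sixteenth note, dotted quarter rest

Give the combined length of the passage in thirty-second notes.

Working in thirty-second notes: a full quarter-note triplet (3 notes) (three triplet quarters span one half) = 16; sixteenth = 2; sixteenth = 2; dotted eighth = 6; quarter tied to half (quarter + half) = 24; a full quarter-note triplet (3 notes) (three triplet quarters span one half) = 16; thirty-second note = 1; sixteenth note = 2; dotted quarter rest = 12.
Total: 16 + 2 + 2 + 6 + 24 + 16 + 1 + 2 + 12 = 81 thirty-second notes.

81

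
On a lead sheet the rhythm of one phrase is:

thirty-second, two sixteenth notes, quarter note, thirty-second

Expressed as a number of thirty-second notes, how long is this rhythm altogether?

Working in thirty-second notes: thirty-second = 1; sixteenth note = 2; sixteenth note = 2; quarter note = 8; thirty-second = 1.
Adding: 1 + 2 + 2 + 8 + 1 = 14 thirty-second notes.

14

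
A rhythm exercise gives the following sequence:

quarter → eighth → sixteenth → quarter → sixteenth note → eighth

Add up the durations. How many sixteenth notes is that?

Convert each value to sixteenth notes: quarter = 4; eighth = 2; sixteenth = 1; quarter = 4; sixteenth note = 1; eighth = 2.
Altogether 4 + 2 + 1 + 4 + 1 + 2 = 14 sixteenth notes.

14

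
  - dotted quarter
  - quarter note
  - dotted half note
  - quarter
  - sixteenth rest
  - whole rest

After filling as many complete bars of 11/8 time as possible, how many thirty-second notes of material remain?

42

One bar of 11/8 = 22 sixteenth notes.
Express everything in sixteenth notes: dotted quarter = 6; quarter note = 4; dotted half note = 12; quarter = 4; sixteenth rest = 1; whole rest = 16.
Altogether 6 + 4 + 12 + 4 + 1 + 16 = 43.
43 ÷ 22 = 1 complete bar with 21 sixteenth notes remaining = 42 thirty-second notes.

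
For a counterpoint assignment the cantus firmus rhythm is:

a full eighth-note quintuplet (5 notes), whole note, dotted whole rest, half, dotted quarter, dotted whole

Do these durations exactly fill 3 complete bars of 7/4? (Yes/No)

One bar of 7/4 = 14 eighth notes, so 3 bars = 42.
Working in eighth notes: a full eighth-note quintuplet (5 notes) (five quintuplet eighths span one half) = 4; whole note = 8; dotted whole rest = 12; half = 4; dotted quarter = 3; dotted whole = 12.
Sum: 4 + 8 + 12 + 4 + 3 + 12 = 43.
43 exceeds 42, so the answer is No.

No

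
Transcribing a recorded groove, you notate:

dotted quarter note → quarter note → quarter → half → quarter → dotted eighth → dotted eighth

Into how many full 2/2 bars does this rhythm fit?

One bar of 2/2 = 16 sixteenth notes.
Working in sixteenth notes: dotted quarter note = 6; quarter note = 4; quarter = 4; half = 8; quarter = 4; dotted eighth = 3; dotted eighth = 3.
Total: 6 + 4 + 4 + 8 + 4 + 3 + 3 = 32.
32 ÷ 16 = 2 complete bars with 0 left over.

2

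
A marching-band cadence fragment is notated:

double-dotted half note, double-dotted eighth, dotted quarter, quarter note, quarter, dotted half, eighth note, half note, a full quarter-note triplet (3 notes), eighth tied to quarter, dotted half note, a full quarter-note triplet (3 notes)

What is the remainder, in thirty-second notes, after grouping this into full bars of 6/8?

One bar of 6/8 = 24 thirty-second notes.
Express everything in thirty-second notes: double-dotted half note = 28; double-dotted eighth = 7; dotted quarter = 12; quarter note = 8; quarter = 8; dotted half = 24; eighth note = 4; half note = 16; a full quarter-note triplet (3 notes) (three triplet quarters span one half) = 16; eighth tied to quarter (eighth + quarter) = 12; dotted half note = 24; a full quarter-note triplet (3 notes) (three triplet quarters span one half) = 16.
Total: 28 + 7 + 12 + 8 + 8 + 24 + 4 + 16 + 16 + 12 + 24 + 16 = 175.
175 ÷ 24 = 7 complete bars with 7 thirty-second notes remaining.

7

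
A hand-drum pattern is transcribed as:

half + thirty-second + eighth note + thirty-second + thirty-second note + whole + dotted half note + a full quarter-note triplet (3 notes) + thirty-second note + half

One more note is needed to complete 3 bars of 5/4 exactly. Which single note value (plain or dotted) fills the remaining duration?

quarter note

3 bars of 5/4 = 120 thirty-second notes.
Express everything in thirty-second notes: half = 16; thirty-second = 1; eighth note = 4; thirty-second = 1; thirty-second note = 1; whole = 32; dotted half note = 24; a full quarter-note triplet (3 notes) (three triplet quarters span one half) = 16; thirty-second note = 1; half = 16.
Total: 16 + 1 + 4 + 1 + 1 + 32 + 24 + 16 + 1 + 16 = 112.
Remaining: 120 − 112 = 8 thirty-second notes, which is a quarter note.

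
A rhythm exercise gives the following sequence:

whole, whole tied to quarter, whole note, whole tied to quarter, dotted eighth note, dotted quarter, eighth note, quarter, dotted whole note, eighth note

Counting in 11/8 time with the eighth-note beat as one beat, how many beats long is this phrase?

One eighth-note beat = 2 sixteenth notes.
Each duration in sixteenth notes: whole = 16; whole tied to quarter (whole + quarter) = 20; whole note = 16; whole tied to quarter (whole + quarter) = 20; dotted eighth note = 3; dotted quarter = 6; eighth note = 2; quarter = 4; dotted whole note = 24; eighth note = 2.
Adding: 16 + 20 + 16 + 20 + 3 + 6 + 2 + 4 + 24 + 2 = 113.
113 ÷ 2 = 56.5 beats.

56.5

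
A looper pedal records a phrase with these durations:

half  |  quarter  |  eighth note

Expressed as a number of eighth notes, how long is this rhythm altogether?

7

Each duration in eighth notes: half = 4; quarter = 2; eighth note = 1.
Total: 4 + 2 + 1 = 7 eighth notes.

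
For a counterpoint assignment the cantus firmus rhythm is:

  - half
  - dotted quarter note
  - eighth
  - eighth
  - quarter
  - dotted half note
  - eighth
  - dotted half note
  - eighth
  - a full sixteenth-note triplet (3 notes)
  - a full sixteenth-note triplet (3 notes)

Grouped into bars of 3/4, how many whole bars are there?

One bar of 3/4 = 6 eighth notes.
Express everything in eighth notes: half = 4; dotted quarter note = 3; eighth = 1; eighth = 1; quarter = 2; dotted half note = 6; eighth = 1; dotted half note = 6; eighth = 1; a full sixteenth-note triplet (3 notes) (three triplet sixteenths span one eighth) = 1; a full sixteenth-note triplet (3 notes) (three triplet sixteenths span one eighth) = 1.
Total: 4 + 3 + 1 + 1 + 2 + 6 + 1 + 6 + 1 + 1 + 1 = 27.
27 ÷ 6 = 4 complete bars with 3 left over.

4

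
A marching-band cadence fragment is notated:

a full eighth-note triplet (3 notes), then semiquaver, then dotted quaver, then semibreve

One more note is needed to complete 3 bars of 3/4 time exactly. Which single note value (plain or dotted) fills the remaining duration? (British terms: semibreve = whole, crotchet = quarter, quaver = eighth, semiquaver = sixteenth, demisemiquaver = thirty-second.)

dotted half note

3 bars of 3/4 = 36 sixteenth notes.
In sixteenth notes: a full eighth-note triplet (3 notes) (three triplet eighths span one quarter) = 4; semiquaver = 1; dotted quaver = 3; semibreve = 16.
Altogether 4 + 1 + 3 + 16 = 24.
Remaining: 36 − 24 = 12 sixteenth notes, which is a dotted half note.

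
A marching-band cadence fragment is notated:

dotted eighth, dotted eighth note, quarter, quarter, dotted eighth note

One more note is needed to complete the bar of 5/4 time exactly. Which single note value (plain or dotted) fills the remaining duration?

The bar of 5/4 = 20 sixteenth notes.
In sixteenth notes: dotted eighth = 3; dotted eighth note = 3; quarter = 4; quarter = 4; dotted eighth note = 3.
Adding: 3 + 3 + 4 + 4 + 3 = 17.
Remaining: 20 − 17 = 3 sixteenth notes, which is a dotted eighth note.

dotted eighth note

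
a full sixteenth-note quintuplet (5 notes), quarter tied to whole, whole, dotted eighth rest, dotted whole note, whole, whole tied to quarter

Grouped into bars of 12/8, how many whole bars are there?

4

One bar of 12/8 = 24 sixteenth notes.
Each duration in sixteenth notes: a full sixteenth-note quintuplet (5 notes) (five quintuplet sixteenths span one quarter) = 4; quarter tied to whole (quarter + whole) = 20; whole = 16; dotted eighth rest = 3; dotted whole note = 24; whole = 16; whole tied to quarter (whole + quarter) = 20.
Adding: 4 + 20 + 16 + 3 + 24 + 16 + 20 = 103.
103 ÷ 24 = 4 complete bars with 7 left over.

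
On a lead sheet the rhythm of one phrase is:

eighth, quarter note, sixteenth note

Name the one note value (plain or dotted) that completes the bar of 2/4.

The bar of 2/4 = 8 sixteenth notes.
Convert each value to sixteenth notes: eighth = 2; quarter note = 4; sixteenth note = 1.
Altogether 2 + 4 + 1 = 7.
Remaining: 8 − 7 = 1 sixteenth note, which is a sixteenth note.

sixteenth note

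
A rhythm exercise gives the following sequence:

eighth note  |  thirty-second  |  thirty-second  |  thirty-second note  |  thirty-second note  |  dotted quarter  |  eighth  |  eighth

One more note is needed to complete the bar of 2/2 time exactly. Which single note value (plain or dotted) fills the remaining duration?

eighth note

The bar of 2/2 = 32 thirty-second notes.
Working in thirty-second notes: eighth note = 4; thirty-second = 1; thirty-second = 1; thirty-second note = 1; thirty-second note = 1; dotted quarter = 12; eighth = 4; eighth = 4.
Total: 4 + 1 + 1 + 1 + 1 + 12 + 4 + 4 = 28.
Remaining: 32 − 28 = 4 thirty-second notes, which is a eighth note.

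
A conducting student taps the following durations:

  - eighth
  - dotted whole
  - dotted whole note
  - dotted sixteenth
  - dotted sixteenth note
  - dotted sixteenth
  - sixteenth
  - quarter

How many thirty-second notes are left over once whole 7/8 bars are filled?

One bar of 7/8 = 28 thirty-second notes.
Express everything in thirty-second notes: eighth = 4; dotted whole = 48; dotted whole note = 48; dotted sixteenth = 3; dotted sixteenth note = 3; dotted sixteenth = 3; sixteenth = 2; quarter = 8.
Total: 4 + 48 + 48 + 3 + 3 + 3 + 2 + 8 = 119.
119 ÷ 28 = 4 complete bars with 7 thirty-second notes remaining.

7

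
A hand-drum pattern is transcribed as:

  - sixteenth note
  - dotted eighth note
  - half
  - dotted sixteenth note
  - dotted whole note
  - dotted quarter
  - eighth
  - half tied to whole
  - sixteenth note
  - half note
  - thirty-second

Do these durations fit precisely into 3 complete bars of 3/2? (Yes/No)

No

One bar of 3/2 = 48 thirty-second notes, so 3 bars = 144.
Working in thirty-second notes: sixteenth note = 2; dotted eighth note = 6; half = 16; dotted sixteenth note = 3; dotted whole note = 48; dotted quarter = 12; eighth = 4; half tied to whole (half + whole) = 48; sixteenth note = 2; half note = 16; thirty-second = 1.
Adding: 2 + 6 + 16 + 3 + 48 + 12 + 4 + 48 + 2 + 16 + 1 = 158.
158 exceeds 144, so the answer is No.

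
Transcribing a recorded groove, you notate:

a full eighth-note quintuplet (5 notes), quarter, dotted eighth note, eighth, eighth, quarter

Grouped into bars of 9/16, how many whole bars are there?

One bar of 9/16 = 9 sixteenth notes.
Convert each value to sixteenth notes: a full eighth-note quintuplet (5 notes) (five quintuplet eighths span one half) = 8; quarter = 4; dotted eighth note = 3; eighth = 2; eighth = 2; quarter = 4.
Total: 8 + 4 + 3 + 2 + 2 + 4 = 23.
23 ÷ 9 = 2 complete bars with 5 left over.

2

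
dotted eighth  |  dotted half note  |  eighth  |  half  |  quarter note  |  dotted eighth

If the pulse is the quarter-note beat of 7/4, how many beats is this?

8

One quarter-note beat = 4 sixteenth notes.
In sixteenth notes: dotted eighth = 3; dotted half note = 12; eighth = 2; half = 8; quarter note = 4; dotted eighth = 3.
Adding: 3 + 12 + 2 + 8 + 4 + 3 = 32.
32 ÷ 4 = 8 beats.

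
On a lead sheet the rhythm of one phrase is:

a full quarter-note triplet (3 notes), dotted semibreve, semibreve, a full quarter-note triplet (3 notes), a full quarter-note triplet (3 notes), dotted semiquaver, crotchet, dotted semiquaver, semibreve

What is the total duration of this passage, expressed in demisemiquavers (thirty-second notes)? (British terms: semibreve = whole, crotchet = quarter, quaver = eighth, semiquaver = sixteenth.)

174

In thirty-second notes: a full quarter-note triplet (3 notes) (three triplet quarters span one half) = 16; dotted semibreve = 48; semibreve = 32; a full quarter-note triplet (3 notes) (three triplet quarters span one half) = 16; a full quarter-note triplet (3 notes) (three triplet quarters span one half) = 16; dotted semiquaver = 3; crotchet = 8; dotted semiquaver = 3; semibreve = 32.
Sum: 16 + 48 + 32 + 16 + 16 + 3 + 8 + 3 + 32 = 174 thirty-second notes.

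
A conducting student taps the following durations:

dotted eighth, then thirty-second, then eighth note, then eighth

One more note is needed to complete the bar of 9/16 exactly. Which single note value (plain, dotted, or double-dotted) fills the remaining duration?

dotted sixteenth note

The bar of 9/16 = 18 thirty-second notes.
Each duration in thirty-second notes: dotted eighth = 6; thirty-second = 1; eighth note = 4; eighth = 4.
Altogether 6 + 1 + 4 + 4 = 15.
Remaining: 18 − 15 = 3 thirty-second notes, which is a dotted sixteenth note.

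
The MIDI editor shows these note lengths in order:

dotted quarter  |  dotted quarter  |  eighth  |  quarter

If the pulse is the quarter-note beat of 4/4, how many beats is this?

4.5

One quarter-note beat = 2 eighth notes.
Working in eighth notes: dotted quarter = 3; dotted quarter = 3; eighth = 1; quarter = 2.
Altogether 3 + 3 + 1 + 2 = 9.
9 ÷ 2 = 4.5 beats.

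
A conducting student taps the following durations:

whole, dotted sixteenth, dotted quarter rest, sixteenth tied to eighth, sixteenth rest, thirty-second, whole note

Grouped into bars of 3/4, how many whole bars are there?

3

One bar of 3/4 = 24 thirty-second notes.
Working in thirty-second notes: whole = 32; dotted sixteenth = 3; dotted quarter rest = 12; sixteenth tied to eighth (sixteenth + eighth) = 6; sixteenth rest = 2; thirty-second = 1; whole note = 32.
Altogether 32 + 3 + 12 + 6 + 2 + 1 + 32 = 88.
88 ÷ 24 = 3 complete bars with 16 left over.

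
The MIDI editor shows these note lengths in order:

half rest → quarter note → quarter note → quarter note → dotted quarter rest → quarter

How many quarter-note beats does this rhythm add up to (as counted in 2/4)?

7.5

One quarter-note beat = 2 eighth notes.
Working in eighth notes: half rest = 4; quarter note = 2; quarter note = 2; quarter note = 2; dotted quarter rest = 3; quarter = 2.
Total: 4 + 2 + 2 + 2 + 3 + 2 = 15.
15 ÷ 2 = 7.5 beats.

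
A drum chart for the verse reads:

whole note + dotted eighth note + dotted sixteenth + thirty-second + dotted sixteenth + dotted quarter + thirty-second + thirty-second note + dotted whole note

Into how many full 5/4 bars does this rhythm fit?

2

One bar of 5/4 = 40 thirty-second notes.
Working in thirty-second notes: whole note = 32; dotted eighth note = 6; dotted sixteenth = 3; thirty-second = 1; dotted sixteenth = 3; dotted quarter = 12; thirty-second = 1; thirty-second note = 1; dotted whole note = 48.
Altogether 32 + 6 + 3 + 1 + 3 + 12 + 1 + 1 + 48 = 107.
107 ÷ 40 = 2 complete bars with 27 left over.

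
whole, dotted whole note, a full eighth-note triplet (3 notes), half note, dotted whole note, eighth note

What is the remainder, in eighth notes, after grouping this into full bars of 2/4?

3

One bar of 2/4 = 4 eighth notes.
Express everything in eighth notes: whole = 8; dotted whole note = 12; a full eighth-note triplet (3 notes) (three triplet eighths span one quarter) = 2; half note = 4; dotted whole note = 12; eighth note = 1.
Sum: 8 + 12 + 2 + 4 + 12 + 1 = 39.
39 ÷ 4 = 9 complete bars with 3 eighth notes remaining.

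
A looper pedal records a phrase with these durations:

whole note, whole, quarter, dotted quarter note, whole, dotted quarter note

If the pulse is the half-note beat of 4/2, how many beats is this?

One half-note beat = 4 eighth notes.
Each duration in eighth notes: whole note = 8; whole = 8; quarter = 2; dotted quarter note = 3; whole = 8; dotted quarter note = 3.
Sum: 8 + 8 + 2 + 3 + 8 + 3 = 32.
32 ÷ 4 = 8 beats.

8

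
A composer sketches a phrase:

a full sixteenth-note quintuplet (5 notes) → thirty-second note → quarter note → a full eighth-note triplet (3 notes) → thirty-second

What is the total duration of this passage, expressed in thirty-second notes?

Each duration in thirty-second notes: a full sixteenth-note quintuplet (5 notes) (five quintuplet sixteenths span one quarter) = 8; thirty-second note = 1; quarter note = 8; a full eighth-note triplet (3 notes) (three triplet eighths span one quarter) = 8; thirty-second = 1.
Adding: 8 + 1 + 8 + 8 + 1 = 26 thirty-second notes.

26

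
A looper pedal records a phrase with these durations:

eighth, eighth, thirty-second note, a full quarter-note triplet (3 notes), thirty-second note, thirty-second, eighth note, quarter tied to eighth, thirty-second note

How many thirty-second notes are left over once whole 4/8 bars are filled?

12

One bar of 4/8 = 16 thirty-second notes.
Working in thirty-second notes: eighth = 4; eighth = 4; thirty-second note = 1; a full quarter-note triplet (3 notes) (three triplet quarters span one half) = 16; thirty-second note = 1; thirty-second = 1; eighth note = 4; quarter tied to eighth (quarter + eighth) = 12; thirty-second note = 1.
Total: 4 + 4 + 1 + 16 + 1 + 1 + 4 + 12 + 1 = 44.
44 ÷ 16 = 2 complete bars with 12 thirty-second notes remaining.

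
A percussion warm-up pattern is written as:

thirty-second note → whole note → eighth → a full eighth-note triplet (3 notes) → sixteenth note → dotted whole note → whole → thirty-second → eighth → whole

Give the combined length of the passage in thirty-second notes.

Each duration in thirty-second notes: thirty-second note = 1; whole note = 32; eighth = 4; a full eighth-note triplet (3 notes) (three triplet eighths span one quarter) = 8; sixteenth note = 2; dotted whole note = 48; whole = 32; thirty-second = 1; eighth = 4; whole = 32.
Altogether 1 + 32 + 4 + 8 + 2 + 48 + 32 + 1 + 4 + 32 = 164 thirty-second notes.

164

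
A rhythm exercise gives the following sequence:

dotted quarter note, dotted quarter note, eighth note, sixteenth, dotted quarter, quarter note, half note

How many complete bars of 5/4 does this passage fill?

One bar of 5/4 = 20 sixteenth notes.
In sixteenth notes: dotted quarter note = 6; dotted quarter note = 6; eighth note = 2; sixteenth = 1; dotted quarter = 6; quarter note = 4; half note = 8.
Altogether 6 + 6 + 2 + 1 + 6 + 4 + 8 = 33.
33 ÷ 20 = 1 complete bar with 13 left over.

1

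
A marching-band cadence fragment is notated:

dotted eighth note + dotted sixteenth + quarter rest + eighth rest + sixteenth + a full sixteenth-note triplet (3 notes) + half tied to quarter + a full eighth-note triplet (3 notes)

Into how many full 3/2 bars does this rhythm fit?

1

One bar of 3/2 = 48 thirty-second notes.
In thirty-second notes: dotted eighth note = 6; dotted sixteenth = 3; quarter rest = 8; eighth rest = 4; sixteenth = 2; a full sixteenth-note triplet (3 notes) (three triplet sixteenths span one eighth) = 4; half tied to quarter (half + quarter) = 24; a full eighth-note triplet (3 notes) (three triplet eighths span one quarter) = 8.
Total: 6 + 3 + 8 + 4 + 2 + 4 + 24 + 8 = 59.
59 ÷ 48 = 1 complete bar with 11 left over.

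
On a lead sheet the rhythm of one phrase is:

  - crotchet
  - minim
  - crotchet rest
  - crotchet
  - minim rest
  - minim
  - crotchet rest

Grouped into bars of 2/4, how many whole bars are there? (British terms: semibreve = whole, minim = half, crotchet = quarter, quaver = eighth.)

5

One bar of 2/4 = 2 quarter notes.
Convert each value to quarter notes: crotchet = 1; minim = 2; crotchet rest = 1; crotchet = 1; minim rest = 2; minim = 2; crotchet rest = 1.
Altogether 1 + 2 + 1 + 1 + 2 + 2 + 1 = 10.
10 ÷ 2 = 5 complete bars with 0 left over.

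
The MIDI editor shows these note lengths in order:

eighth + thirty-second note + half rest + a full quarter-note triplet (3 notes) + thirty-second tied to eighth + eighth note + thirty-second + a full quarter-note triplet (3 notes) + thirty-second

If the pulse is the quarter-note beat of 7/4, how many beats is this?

One quarter-note beat = 8 thirty-second notes.
In thirty-second notes: eighth = 4; thirty-second note = 1; half rest = 16; a full quarter-note triplet (3 notes) (three triplet quarters span one half) = 16; thirty-second tied to eighth (thirty-second + eighth) = 5; eighth note = 4; thirty-second = 1; a full quarter-note triplet (3 notes) (three triplet quarters span one half) = 16; thirty-second = 1.
Adding: 4 + 1 + 16 + 16 + 5 + 4 + 1 + 16 + 1 = 64.
64 ÷ 8 = 8 beats.

8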